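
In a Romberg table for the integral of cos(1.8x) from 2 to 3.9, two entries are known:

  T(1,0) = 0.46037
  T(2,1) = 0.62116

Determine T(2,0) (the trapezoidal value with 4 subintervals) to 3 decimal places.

From T(2,1) = (4·T(2,0) − T(1,0))/3, solve for T(2,0):
4·T(2,0) = 3·0.62116 + 0.46037 = 2.32385
T(2,0) = 0.58096

0.581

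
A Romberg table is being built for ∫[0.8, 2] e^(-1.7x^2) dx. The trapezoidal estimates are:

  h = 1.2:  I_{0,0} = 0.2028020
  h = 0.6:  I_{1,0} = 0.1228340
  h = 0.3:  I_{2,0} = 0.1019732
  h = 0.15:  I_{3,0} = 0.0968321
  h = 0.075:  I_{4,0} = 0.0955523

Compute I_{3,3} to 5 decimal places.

I_{1,1} = (4·0.1228340 − 0.2028020) / 3 = 0.0961780
I_{2,1} = (4·0.1019732 − 0.1228340) / 3 = 0.0950196
I_{3,1} = 0.0968321 + (0.0968321 − 0.1019732)/3 = 0.0951184
I_{2,2} = 0.0950196 + (0.0950196 − 0.0961780)/15 = 0.0949424
I_{3,2} = 0.0951184 + (0.0951184 − 0.0950196)/15 = 0.0951250
I_{3,3} = (64·0.0951250 − 0.0949424) / 63 = 0.0951279

0.09513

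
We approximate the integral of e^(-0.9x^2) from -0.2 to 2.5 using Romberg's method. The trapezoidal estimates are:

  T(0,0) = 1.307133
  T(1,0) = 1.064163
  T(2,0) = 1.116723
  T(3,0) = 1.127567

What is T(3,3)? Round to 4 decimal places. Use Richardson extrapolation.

1.1308

Richardson extrapolation on the trapezoidal column (denominator 4−1=3):
T(1,1) = 1.064163 + (1.064163 − 1.307133)/3 = 0.983173
T(2,1) = (4·1.116723 − 1.064163) / 3 = 1.134243
T(3,1) = 1.127567 + (1.127567 − 1.116723)/3 = 1.131182
T(2,2) = 1.134243 + (1.134243 − 0.983173)/15 = 1.144314
T(3,2) = (16·1.131182 − 1.134243) / 15 = 1.130978
T(3,3) = 1.130978 + (1.130978 − 1.144314)/63 = 1.130766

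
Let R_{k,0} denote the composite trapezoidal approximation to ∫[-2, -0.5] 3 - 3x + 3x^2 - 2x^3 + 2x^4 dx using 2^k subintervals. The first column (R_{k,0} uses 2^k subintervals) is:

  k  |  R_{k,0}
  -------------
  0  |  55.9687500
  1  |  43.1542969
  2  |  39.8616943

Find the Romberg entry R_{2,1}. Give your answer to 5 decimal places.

38.76416

R_{2,1} = 39.8616943 + (39.8616943 − 43.1542969)/3 = 38.7641601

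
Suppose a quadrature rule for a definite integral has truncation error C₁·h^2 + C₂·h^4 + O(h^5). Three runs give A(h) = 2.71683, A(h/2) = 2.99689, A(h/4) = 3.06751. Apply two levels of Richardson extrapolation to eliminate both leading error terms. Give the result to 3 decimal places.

First eliminate the h^2 term (factor 2^2 = 4):
  B₁ = (4·2.99689 − 2.71683)/3 = 3.09024
  B₂ = (4·3.06751 − 2.99689)/3 = 3.09105
Then eliminate the h^4 term (factor 2^4 = 16):
  (16·3.09105 − 3.09024)/15 = 3.09110

3.091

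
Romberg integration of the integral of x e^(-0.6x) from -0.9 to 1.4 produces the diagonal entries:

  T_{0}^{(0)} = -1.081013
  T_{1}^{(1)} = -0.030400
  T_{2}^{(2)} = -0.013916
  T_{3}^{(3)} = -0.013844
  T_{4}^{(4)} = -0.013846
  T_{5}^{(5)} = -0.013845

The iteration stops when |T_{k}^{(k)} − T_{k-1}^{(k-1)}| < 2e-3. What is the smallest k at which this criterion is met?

|T_{1}^{(1)} − T_{0}^{(0)}| = 1.050613 ≥ 2e-3
|T_{2}^{(2)} − T_{1}^{(1)}| = 0.016484 ≥ 2e-3
|T_{3}^{(3)} − T_{2}^{(2)}| = 0.000072 < 2e-3

k = 3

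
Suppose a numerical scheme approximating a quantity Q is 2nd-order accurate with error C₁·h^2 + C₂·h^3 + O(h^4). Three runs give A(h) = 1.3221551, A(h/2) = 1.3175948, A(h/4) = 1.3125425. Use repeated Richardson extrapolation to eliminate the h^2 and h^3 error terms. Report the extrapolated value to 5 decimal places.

First eliminate the h^2 term (factor 2^2 = 4):
  B₁ = (4·1.3175948 − 1.3221551)/3 = 1.3160747
  B₂ = (4·1.3125425 − 1.3175948)/3 = 1.3108584
Then eliminate the h^3 term (factor 2^3 = 8):
  (8·1.3108584 − 1.3160747)/7 = 1.3101132

1.31011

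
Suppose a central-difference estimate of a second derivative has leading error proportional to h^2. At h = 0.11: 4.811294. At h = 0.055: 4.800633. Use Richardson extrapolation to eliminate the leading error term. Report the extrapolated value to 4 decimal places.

The leading error scales as h^2; refining by a factor of 2 reduces it by 2^2 = 4.
Extrapolated value = (4·A(h/2) − A(h)) / (4 − 1)
= (4·4.800633 − 4.811294) / 3
= 14.391238 / 3 = 4.797079

4.7971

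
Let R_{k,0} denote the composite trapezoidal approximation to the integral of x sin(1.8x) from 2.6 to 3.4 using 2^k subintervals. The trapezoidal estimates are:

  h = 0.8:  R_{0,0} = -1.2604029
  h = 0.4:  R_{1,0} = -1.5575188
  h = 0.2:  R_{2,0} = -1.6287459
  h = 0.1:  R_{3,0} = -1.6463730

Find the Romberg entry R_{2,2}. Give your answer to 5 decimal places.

-1.65222

R_{1,1} = (4·(-1.5575188) − (-1.2604029)) / 3 = -1.6565574
R_{2,1} = -1.6287459 + (-1.6287459 − (-1.5575188))/3 = -1.6524883
R_{2,2} = -1.6524883 + (-1.6524883 − (-1.6565574))/15 = -1.6522170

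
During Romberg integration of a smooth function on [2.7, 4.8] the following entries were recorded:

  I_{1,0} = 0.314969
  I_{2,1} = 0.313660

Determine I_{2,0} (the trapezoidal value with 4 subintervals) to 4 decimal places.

0.3140

From I_{2,1} = (4·I_{2,0} − I_{1,0})/3, solve for I_{2,0}:
4·I_{2,0} = 3·0.313660 + 0.314969 = 1.255949
I_{2,0} = 0.313987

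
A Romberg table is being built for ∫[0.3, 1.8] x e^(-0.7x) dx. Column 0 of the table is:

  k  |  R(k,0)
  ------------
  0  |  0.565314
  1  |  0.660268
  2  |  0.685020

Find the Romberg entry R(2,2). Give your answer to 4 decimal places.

0.6934

Richardson extrapolation on the trapezoidal column (denominator 4−1=3):
R(1,1) = (4·0.660268 − 0.565314) / 3 = 0.691919
R(2,1) = (4·0.685020 − 0.660268) / 3 = 0.693271
R(2,2) = (16·0.693271 − 0.691919) / 15 = 0.693361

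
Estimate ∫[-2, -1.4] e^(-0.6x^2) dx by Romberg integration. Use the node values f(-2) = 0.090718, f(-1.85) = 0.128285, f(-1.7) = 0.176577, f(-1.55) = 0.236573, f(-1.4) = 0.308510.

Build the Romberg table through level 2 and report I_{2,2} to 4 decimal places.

0.1106

I_{0,0} (trapezoid, 1 panel, h=0.6000): 0.119768
I_{1,0} (trapezoid, 2 panels, h=0.3000): 0.112857
I_{2,0} (trapezoid, 4 panels, h=0.1500): 0.111157
I_{1,1} = 0.112857 + (0.112857 − 0.119768)/3 = 0.110553
I_{2,1} = 0.111157 + (0.111157 − 0.112857)/3 = 0.110590
I_{2,2} = 0.110590 + (0.110590 − 0.110553)/15 = 0.110592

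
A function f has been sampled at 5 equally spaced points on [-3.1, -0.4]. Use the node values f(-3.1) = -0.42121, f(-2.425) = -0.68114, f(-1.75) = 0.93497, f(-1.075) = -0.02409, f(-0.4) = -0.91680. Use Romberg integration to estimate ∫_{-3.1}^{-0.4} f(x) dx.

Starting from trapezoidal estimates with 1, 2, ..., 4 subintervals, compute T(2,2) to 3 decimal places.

T(0,0) (trapezoid, 1 panel, h=2.7000): -1.80631
T(1,0) (trapezoid, 2 panels, h=1.3500): 0.35905
T(2,0) (trapezoid, 4 panels, h=0.6750): -0.29650
T(1,1) = 0.35905 + (0.35905 − (-1.80631))/3 = 1.08084
T(2,1) = -0.29650 + (-0.29650 − 0.35905)/3 = -0.51502
T(2,2) = -0.51502 + (-0.51502 − 1.08084)/15 = -0.62141

-0.621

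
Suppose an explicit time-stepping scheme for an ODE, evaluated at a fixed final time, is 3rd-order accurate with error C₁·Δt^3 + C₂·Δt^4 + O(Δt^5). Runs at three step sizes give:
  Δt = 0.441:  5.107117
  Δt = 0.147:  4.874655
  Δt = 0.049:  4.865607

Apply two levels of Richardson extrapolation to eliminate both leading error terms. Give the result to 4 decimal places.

4.8653

First eliminate the Δt^3 term (factor 3^3 = 27):
  B₁ = (27·4.874655 − 5.107117)/26 = 4.865714
  B₂ = (27·4.865607 − 4.874655)/26 = 4.865259
Then eliminate the Δt^4 term (factor 3^4 = 81):
  (81·4.865259 − 4.865714)/80 = 4.865253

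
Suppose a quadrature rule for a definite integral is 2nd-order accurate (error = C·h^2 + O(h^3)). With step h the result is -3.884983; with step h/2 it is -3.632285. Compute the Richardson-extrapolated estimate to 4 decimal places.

Extrapolated value = (4·A(h/2) − A(h)) / (4 − 1)
= (4·(-3.632285) − (-3.884983)) / 3
= -10.644157 / 3 = -3.548052

-3.5481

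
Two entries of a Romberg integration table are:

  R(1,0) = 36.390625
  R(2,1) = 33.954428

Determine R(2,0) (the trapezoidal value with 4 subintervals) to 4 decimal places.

34.5635

From R(2,1) = (4·R(2,0) − R(1,0))/3, solve for R(2,0):
4·R(2,0) = 3·33.954428 + 36.390625 = 138.253909
R(2,0) = 34.563477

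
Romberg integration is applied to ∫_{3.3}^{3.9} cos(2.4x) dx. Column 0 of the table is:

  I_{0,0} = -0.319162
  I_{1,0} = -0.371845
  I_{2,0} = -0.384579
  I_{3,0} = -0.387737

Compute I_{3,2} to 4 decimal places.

Richardson extrapolation on the trapezoidal column (denominator 4−1=3):
I_{2,1} = (4·(-0.384579) − (-0.371845)) / 3 = -0.388824
I_{3,1} = -0.387737 + (-0.387737 − (-0.384579))/3 = -0.388790
I_{3,2} = (16·(-0.388790) − (-0.388824)) / 15 = -0.388788

-0.3888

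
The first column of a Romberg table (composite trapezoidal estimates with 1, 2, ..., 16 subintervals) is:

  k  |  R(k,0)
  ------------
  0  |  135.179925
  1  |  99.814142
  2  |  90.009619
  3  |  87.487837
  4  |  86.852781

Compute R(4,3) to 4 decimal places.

Richardson extrapolation on the trapezoidal column (denominator 4−1=3):
R(2,1) = 90.009619 + (90.009619 − 99.814142)/3 = 86.741445
R(3,1) = (4·87.487837 − 90.009619) / 3 = 86.647243
R(4,1) = 86.852781 + (86.852781 − 87.487837)/3 = 86.641096
R(3,2) = 86.647243 + (86.647243 − 86.741445)/15 = 86.640963
R(4,2) = 86.641096 + (86.641096 − 86.647243)/15 = 86.640686
R(4,3) = (64·86.640686 − 86.640963) / 63 = 86.640682
(Column j=1 coincides with Simpson's rule on the same nodes.)

86.6407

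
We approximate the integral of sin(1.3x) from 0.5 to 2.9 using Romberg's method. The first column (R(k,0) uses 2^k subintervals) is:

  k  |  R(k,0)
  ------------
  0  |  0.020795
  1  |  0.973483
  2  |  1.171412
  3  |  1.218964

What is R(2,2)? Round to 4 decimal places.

Richardson extrapolation on the trapezoidal column (denominator 4−1=3):
R(1,1) = (4·0.973483 − 0.020795) / 3 = 1.291046
R(2,1) = 1.171412 + (1.171412 − 0.973483)/3 = 1.237388
R(2,2) = 1.237388 + (1.237388 − 1.291046)/15 = 1.233811

1.2338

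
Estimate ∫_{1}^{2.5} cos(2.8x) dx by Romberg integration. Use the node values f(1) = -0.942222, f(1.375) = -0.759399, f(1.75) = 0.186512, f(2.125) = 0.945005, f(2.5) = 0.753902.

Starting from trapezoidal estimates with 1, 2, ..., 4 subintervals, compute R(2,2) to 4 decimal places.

R(0,0) (trapezoid, 1 panel, h=1.5000): -0.141240
R(1,0) (trapezoid, 2 panels, h=0.7500): 0.069264
R(2,0) (trapezoid, 4 panels, h=0.3750): 0.104234
R(1,1) = 0.069264 + (0.069264 − (-0.141240))/3 = 0.139432
R(2,1) = 0.104234 + (0.104234 − 0.069264)/3 = 0.115891
R(2,2) = 0.115891 + (0.115891 − 0.139432)/15 = 0.114322

0.1143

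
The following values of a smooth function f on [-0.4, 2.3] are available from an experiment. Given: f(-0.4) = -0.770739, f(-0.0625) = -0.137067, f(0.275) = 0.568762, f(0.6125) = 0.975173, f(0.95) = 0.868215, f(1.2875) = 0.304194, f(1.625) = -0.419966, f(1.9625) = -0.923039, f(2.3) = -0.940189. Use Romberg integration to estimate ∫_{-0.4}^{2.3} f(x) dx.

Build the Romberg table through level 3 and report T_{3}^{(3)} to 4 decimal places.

T_{0}^{(0)} (trapezoid, 1 panel, h=2.7000): -2.309753
T_{1}^{(0)} (trapezoid, 2 panels, h=1.3500): 0.017214
T_{2}^{(0)} (trapezoid, 4 panels, h=0.6750): 0.109044
T_{3}^{(0)} (trapezoid, 8 panels, h=0.3375): 0.128523
T_{1}^{(1)} = 0.017214 + (0.017214 − (-2.309753))/3 = 0.792870
T_{2}^{(1)} = 0.109044 + (0.109044 − 0.017214)/3 = 0.139654
T_{3}^{(1)} = 0.128523 + (0.128523 − 0.109044)/3 = 0.135016
T_{2}^{(2)} = 0.139654 + (0.139654 − 0.792870)/15 = 0.096106
T_{3}^{(2)} = 0.135016 + (0.135016 − 0.139654)/15 = 0.134707
T_{3}^{(3)} = 0.134707 + (0.134707 − 0.096106)/63 = 0.135320

0.1353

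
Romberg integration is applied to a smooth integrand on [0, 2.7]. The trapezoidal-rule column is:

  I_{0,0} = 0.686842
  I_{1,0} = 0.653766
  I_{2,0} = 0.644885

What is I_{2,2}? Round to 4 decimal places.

Richardson extrapolation on the trapezoidal column (denominator 4−1=3):
I_{1,1} = 0.653766 + (0.653766 − 0.686842)/3 = 0.642741
I_{2,1} = 0.644885 + (0.644885 − 0.653766)/3 = 0.641925
I_{2,2} = 0.641925 + (0.641925 − 0.642741)/15 = 0.641871

0.6419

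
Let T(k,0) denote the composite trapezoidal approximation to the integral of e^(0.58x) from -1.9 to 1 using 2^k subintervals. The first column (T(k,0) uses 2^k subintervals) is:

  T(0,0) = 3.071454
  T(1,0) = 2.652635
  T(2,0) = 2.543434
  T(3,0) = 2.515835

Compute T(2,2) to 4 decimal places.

T(1,1) = 2.652635 + (2.652635 − 3.071454)/3 = 2.513029
T(2,1) = (4·2.543434 − 2.652635) / 3 = 2.507034
T(2,2) = (16·2.507034 − 2.513029) / 15 = 2.506634

2.5066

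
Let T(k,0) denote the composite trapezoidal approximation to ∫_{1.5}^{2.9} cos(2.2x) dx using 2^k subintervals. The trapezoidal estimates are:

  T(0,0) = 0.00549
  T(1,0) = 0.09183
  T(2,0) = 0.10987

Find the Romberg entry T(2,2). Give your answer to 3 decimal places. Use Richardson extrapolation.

T(1,1) = 0.09183 + (0.09183 − 0.00549)/3 = 0.12061
T(2,1) = (4·0.10987 − 0.09183) / 3 = 0.11588
T(2,2) = (16·0.11588 − 0.12061) / 15 = 0.11556

0.116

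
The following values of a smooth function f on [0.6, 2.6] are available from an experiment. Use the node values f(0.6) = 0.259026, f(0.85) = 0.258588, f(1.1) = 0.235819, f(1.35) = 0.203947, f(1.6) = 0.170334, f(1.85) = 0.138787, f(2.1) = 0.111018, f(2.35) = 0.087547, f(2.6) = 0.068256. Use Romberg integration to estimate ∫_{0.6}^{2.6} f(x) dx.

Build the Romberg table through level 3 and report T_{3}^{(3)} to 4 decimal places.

0.3431

T_{0}^{(0)} (trapezoid, 1 panel, h=2.0000): 0.327282
T_{1}^{(0)} (trapezoid, 2 panels, h=1.0000): 0.333975
T_{2}^{(0)} (trapezoid, 4 panels, h=0.5000): 0.340406
T_{3}^{(0)} (trapezoid, 8 panels, h=0.2500): 0.342420
T_{1}^{(1)} = 0.333975 + (0.333975 − 0.327282)/3 = 0.336206
T_{2}^{(1)} = 0.340406 + (0.340406 − 0.333975)/3 = 0.342550
T_{3}^{(1)} = 0.342420 + (0.342420 − 0.340406)/3 = 0.343091
T_{2}^{(2)} = 0.342550 + (0.342550 − 0.336206)/15 = 0.342973
T_{3}^{(2)} = 0.343091 + (0.343091 − 0.342550)/15 = 0.343127
T_{3}^{(3)} = 0.343127 + (0.343127 − 0.342973)/63 = 0.343129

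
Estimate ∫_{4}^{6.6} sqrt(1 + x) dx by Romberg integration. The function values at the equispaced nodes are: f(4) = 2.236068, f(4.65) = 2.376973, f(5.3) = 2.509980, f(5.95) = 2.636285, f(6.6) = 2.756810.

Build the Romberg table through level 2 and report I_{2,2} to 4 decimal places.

6.5143

I_{0,0} (trapezoid, 1 panel, h=2.6000): 6.490741
I_{1,0} (trapezoid, 2 panels, h=1.3000): 6.508345
I_{2,0} (trapezoid, 4 panels, h=0.6500): 6.512790
I_{1,1} = 6.508345 + (6.508345 − 6.490741)/3 = 6.514213
I_{2,1} = 6.512790 + (6.512790 − 6.508345)/3 = 6.514272
I_{2,2} = 6.514272 + (6.514272 − 6.514213)/15 = 6.514276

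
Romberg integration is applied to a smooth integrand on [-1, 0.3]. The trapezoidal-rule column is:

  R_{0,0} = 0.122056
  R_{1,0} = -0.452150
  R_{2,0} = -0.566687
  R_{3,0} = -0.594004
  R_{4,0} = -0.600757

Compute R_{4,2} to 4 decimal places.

R_{3,1} = -0.594004 + (-0.594004 − (-0.566687))/3 = -0.603110
R_{4,1} = -0.600757 + (-0.600757 − (-0.594004))/3 = -0.603008
R_{4,2} = (16·(-0.603008) − (-0.603110)) / 15 = -0.603001
(Column j=1 coincides with Simpson's rule on the same nodes.)

-0.6030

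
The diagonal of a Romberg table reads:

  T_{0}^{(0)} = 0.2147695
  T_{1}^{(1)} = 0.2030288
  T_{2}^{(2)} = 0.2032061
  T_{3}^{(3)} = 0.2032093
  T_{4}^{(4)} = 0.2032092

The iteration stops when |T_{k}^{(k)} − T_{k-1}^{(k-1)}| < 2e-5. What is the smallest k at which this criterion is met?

k = 3

|T_{1}^{(1)} − T_{0}^{(0)}| = 0.0117407 ≥ 2e-5
|T_{2}^{(2)} − T_{1}^{(1)}| = 0.0001773 ≥ 2e-5
|T_{3}^{(3)} − T_{2}^{(2)}| = 0.0000032 < 2e-5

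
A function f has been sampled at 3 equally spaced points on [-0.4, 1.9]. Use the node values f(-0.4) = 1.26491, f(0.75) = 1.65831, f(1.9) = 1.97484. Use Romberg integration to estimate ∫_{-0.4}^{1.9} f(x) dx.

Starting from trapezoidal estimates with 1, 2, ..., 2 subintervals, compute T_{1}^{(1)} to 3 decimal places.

3.785

T_{0}^{(0)} (trapezoid, 1 panel, h=2.3000): 3.72571
T_{1}^{(0)} (trapezoid, 2 panels, h=1.1500): 3.76991
T_{1}^{(1)} = 3.76991 + (3.76991 − 3.72571)/3 = 3.78464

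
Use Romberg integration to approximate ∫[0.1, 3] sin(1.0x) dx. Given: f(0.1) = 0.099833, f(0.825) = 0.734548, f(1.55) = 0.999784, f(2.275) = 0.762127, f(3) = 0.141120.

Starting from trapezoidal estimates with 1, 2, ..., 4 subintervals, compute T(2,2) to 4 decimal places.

1.9842

T(0,0) (trapezoid, 1 panel, h=2.9000): 0.349382
T(1,0) (trapezoid, 2 panels, h=1.4500): 1.624378
T(2,0) (trapezoid, 4 panels, h=0.7250): 1.897278
T(1,1) = 1.624378 + (1.624378 − 0.349382)/3 = 2.049377
T(2,1) = 1.897278 + (1.897278 − 1.624378)/3 = 1.988245
T(2,2) = 1.988245 + (1.988245 − 2.049377)/15 = 1.984170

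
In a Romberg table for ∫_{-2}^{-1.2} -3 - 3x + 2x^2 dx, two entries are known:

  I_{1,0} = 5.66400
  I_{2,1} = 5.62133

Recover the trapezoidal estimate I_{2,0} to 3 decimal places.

From I_{2,1} = (4·I_{2,0} − I_{1,0})/3, solve for I_{2,0}:
4·I_{2,0} = 3·5.62133 + 5.66400 = 22.52799
I_{2,0} = 5.63200

5.632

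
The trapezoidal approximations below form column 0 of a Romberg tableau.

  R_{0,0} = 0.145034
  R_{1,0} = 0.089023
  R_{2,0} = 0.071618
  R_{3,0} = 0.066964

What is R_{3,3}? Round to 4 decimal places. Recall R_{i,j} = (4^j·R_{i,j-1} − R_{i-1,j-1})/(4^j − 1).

Richardson extrapolation on the trapezoidal column (denominator 4−1=3):
R_{1,1} = 0.089023 + (0.089023 − 0.145034)/3 = 0.070353
R_{2,1} = 0.071618 + (0.071618 − 0.089023)/3 = 0.065816
R_{3,1} = 0.066964 + (0.066964 − 0.071618)/3 = 0.065413
R_{2,2} = (16·0.065816 − 0.070353) / 15 = 0.065514
R_{3,2} = (16·0.065413 − 0.065816) / 15 = 0.065386
R_{3,3} = (64·0.065386 − 0.065514) / 63 = 0.065384

0.0654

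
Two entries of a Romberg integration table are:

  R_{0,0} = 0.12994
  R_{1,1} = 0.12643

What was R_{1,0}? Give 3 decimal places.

From R_{1,1} = (4·R_{1,0} − R_{0,0})/3, solve for R_{1,0}:
4·R_{1,0} = 3·0.12643 + 0.12994 = 0.50923
R_{1,0} = 0.12731

0.127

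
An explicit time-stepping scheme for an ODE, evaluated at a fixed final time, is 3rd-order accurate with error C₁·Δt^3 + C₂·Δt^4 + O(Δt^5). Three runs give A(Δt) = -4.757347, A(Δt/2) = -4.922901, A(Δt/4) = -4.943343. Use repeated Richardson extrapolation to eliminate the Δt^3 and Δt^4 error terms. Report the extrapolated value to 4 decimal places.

First eliminate the Δt^3 term (factor 2^3 = 8):
  B₁ = (8·(-4.922901) − (-4.757347))/7 = -4.946552
  B₂ = (8·(-4.943343) − (-4.922901))/7 = -4.946263
Then eliminate the Δt^4 term (factor 2^4 = 16):
  (16·(-4.946263) − (-4.946552))/15 = -4.946244

-4.9462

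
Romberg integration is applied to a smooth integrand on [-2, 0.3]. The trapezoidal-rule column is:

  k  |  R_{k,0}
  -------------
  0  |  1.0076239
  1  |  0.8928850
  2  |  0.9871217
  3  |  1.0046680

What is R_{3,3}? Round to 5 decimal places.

Richardson extrapolation on the trapezoidal column (denominator 4−1=3):
R_{1,1} = (4·0.8928850 − 1.0076239) / 3 = 0.8546387
R_{2,1} = 0.9871217 + (0.9871217 − 0.8928850)/3 = 1.0185339
R_{3,1} = (4·1.0046680 − 0.9871217) / 3 = 1.0105168
R_{2,2} = (16·1.0185339 − 0.8546387) / 15 = 1.0294602
R_{3,2} = (16·1.0105168 − 1.0185339) / 15 = 1.0099823
R_{3,3} = 1.0099823 + (1.0099823 − 1.0294602)/63 = 1.0096731
(Column j=1 coincides with Simpson's rule on the same nodes.)

1.00967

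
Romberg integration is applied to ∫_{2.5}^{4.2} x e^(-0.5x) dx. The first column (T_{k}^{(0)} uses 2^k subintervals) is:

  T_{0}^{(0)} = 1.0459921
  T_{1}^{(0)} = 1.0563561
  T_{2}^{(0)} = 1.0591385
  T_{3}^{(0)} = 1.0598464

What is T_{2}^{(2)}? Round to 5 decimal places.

T_{1}^{(1)} = 1.0563561 + (1.0563561 − 1.0459921)/3 = 1.0598108
T_{2}^{(1)} = 1.0591385 + (1.0591385 − 1.0563561)/3 = 1.0600660
T_{2}^{(2)} = 1.0600660 + (1.0600660 − 1.0598108)/15 = 1.0600830

1.06008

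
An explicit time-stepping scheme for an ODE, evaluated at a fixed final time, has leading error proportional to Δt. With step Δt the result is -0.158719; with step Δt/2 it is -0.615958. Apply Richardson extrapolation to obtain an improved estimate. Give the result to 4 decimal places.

-1.0732

The leading error scales as Δt; refining by a factor of 2 reduces it by 2^1 = 2.
Extrapolated value = (2·A(Δt/2) − A(Δt)) / (2 − 1)
= (2·(-0.615958) − (-0.158719)) / 1
= -1.073197 / 1 = -1.073197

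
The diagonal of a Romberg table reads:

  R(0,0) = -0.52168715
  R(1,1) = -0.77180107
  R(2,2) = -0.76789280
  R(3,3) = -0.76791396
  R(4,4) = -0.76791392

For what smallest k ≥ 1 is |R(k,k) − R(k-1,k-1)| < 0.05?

k = 2

|R(1,1) − R(0,0)| = 0.25011392 ≥ 0.05
|R(2,2) − R(1,1)| = 0.00390827 < 0.05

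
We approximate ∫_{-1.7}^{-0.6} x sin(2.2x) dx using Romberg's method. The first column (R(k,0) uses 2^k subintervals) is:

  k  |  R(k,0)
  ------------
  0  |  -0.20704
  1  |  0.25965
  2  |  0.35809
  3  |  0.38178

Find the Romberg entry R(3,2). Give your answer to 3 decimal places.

0.390

R(2,1) = (4·0.35809 − 0.25965) / 3 = 0.39090
R(3,1) = 0.38178 + (0.38178 − 0.35809)/3 = 0.38968
R(3,2) = (16·0.38968 − 0.39090) / 15 = 0.38960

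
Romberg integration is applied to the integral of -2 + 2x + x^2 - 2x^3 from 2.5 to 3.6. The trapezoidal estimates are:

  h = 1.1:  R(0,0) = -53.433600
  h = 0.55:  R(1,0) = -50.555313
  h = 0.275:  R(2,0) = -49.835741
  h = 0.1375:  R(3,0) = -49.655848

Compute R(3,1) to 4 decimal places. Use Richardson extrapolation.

R(3,1) = -49.655848 + (-49.655848 − (-49.835741))/3 = -49.595884

-49.5959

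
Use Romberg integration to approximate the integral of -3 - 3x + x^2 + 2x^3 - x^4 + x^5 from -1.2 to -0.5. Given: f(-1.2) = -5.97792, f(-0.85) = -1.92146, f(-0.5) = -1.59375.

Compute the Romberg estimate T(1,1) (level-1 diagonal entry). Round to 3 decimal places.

T(0,0) (trapezoid, 1 panel, h=0.7000): -2.65008
T(1,0) (trapezoid, 2 panels, h=0.3500): -1.99755
T(1,1) = -1.99755 + (-1.99755 − (-2.65008))/3 = -1.78004

-1.780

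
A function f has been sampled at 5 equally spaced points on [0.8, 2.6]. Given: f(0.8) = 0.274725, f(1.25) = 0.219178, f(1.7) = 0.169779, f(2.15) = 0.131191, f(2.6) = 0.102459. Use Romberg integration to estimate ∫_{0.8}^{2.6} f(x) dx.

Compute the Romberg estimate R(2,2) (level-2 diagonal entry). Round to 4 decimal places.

R(0,0) (trapezoid, 1 panel, h=1.8000): 0.339466
R(1,0) (trapezoid, 2 panels, h=0.9000): 0.322534
R(2,0) (trapezoid, 4 panels, h=0.4500): 0.318933
R(1,1) = 0.322534 + (0.322534 − 0.339466)/3 = 0.316890
R(2,1) = 0.318933 + (0.318933 − 0.322534)/3 = 0.317733
R(2,2) = 0.317733 + (0.317733 − 0.316890)/15 = 0.317789

0.3178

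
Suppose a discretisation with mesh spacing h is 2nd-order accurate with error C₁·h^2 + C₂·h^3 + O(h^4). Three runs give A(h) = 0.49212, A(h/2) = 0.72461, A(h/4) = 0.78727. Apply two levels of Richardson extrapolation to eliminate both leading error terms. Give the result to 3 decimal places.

First eliminate the h^2 term (factor 2^2 = 4):
  B₁ = (4·0.72461 − 0.49212)/3 = 0.80211
  B₂ = (4·0.78727 − 0.72461)/3 = 0.80816
Then eliminate the h^3 term (factor 2^3 = 8):
  (8·0.80816 − 0.80211)/7 = 0.80902

0.809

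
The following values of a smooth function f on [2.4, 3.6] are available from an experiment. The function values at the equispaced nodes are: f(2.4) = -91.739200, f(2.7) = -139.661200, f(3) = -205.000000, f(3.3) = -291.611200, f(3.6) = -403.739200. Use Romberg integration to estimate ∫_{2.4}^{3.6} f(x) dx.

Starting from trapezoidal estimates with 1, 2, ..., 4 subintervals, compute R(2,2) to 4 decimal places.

R(0,0) (trapezoid, 1 panel, h=1.2000): -297.287040
R(1,0) (trapezoid, 2 panels, h=0.6000): -271.643520
R(2,0) (trapezoid, 4 panels, h=0.3000): -265.203480
R(1,1) = -271.643520 + (-271.643520 − (-297.287040))/3 = -263.095680
R(2,1) = -265.203480 + (-265.203480 − (-271.643520))/3 = -263.056800
R(2,2) = -263.056800 + (-263.056800 − (-263.095680))/15 = -263.054208

-263.0542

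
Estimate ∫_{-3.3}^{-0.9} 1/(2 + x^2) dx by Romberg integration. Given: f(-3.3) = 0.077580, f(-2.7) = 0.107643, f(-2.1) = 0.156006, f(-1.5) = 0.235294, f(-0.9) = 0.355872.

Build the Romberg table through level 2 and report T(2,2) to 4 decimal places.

T(0,0) (trapezoid, 1 panel, h=2.4000): 0.520142
T(1,0) (trapezoid, 2 panels, h=1.2000): 0.447278
T(2,0) (trapezoid, 4 panels, h=0.6000): 0.429401
T(1,1) = 0.447278 + (0.447278 − 0.520142)/3 = 0.422990
T(2,1) = 0.429401 + (0.429401 − 0.447278)/3 = 0.423442
T(2,2) = 0.423442 + (0.423442 − 0.422990)/15 = 0.423472

0.4235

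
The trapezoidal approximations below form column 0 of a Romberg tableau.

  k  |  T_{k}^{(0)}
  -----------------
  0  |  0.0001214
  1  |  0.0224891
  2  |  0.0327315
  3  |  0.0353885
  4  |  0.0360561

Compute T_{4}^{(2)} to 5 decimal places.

T_{3}^{(1)} = 0.0353885 + (0.0353885 − 0.0327315)/3 = 0.0362742
T_{4}^{(1)} = (4·0.0360561 − 0.0353885) / 3 = 0.0362786
T_{4}^{(2)} = 0.0362786 + (0.0362786 − 0.0362742)/15 = 0.0362789
(Column j=1 coincides with Simpson's rule on the same nodes.)

0.03628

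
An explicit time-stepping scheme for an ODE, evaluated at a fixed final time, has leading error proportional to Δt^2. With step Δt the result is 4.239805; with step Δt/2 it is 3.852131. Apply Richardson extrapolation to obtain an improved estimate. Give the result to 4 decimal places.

3.7229

The leading error scales as Δt^2; refining by a factor of 2 reduces it by 2^2 = 4.
Extrapolated value = (4·A(Δt/2) − A(Δt)) / (4 − 1)
= (4·3.852131 − 4.239805) / 3
= 11.168719 / 3 = 3.722906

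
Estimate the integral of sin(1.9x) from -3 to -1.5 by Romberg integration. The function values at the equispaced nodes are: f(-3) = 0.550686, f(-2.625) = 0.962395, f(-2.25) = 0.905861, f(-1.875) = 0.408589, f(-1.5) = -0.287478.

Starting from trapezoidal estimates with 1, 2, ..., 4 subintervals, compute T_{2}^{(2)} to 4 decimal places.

0.9431

T_{0}^{(0)} (trapezoid, 1 panel, h=1.5000): 0.197406
T_{1}^{(0)} (trapezoid, 2 panels, h=0.7500): 0.778099
T_{2}^{(0)} (trapezoid, 4 panels, h=0.3750): 0.903168
T_{1}^{(1)} = 0.778099 + (0.778099 − 0.197406)/3 = 0.971663
T_{2}^{(1)} = 0.903168 + (0.903168 − 0.778099)/3 = 0.944858
T_{2}^{(2)} = 0.944858 + (0.944858 − 0.971663)/15 = 0.943071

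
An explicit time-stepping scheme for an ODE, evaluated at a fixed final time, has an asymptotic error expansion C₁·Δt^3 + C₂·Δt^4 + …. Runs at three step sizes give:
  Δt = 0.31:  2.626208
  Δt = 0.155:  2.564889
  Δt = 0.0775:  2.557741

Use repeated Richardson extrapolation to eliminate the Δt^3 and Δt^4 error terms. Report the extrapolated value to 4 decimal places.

First eliminate the Δt^3 term (factor 2^3 = 8):
  B₁ = (8·2.564889 − 2.626208)/7 = 2.556129
  B₂ = (8·2.557741 − 2.564889)/7 = 2.556720
Then eliminate the Δt^4 term (factor 2^4 = 16):
  (16·2.556720 − 2.556129)/15 = 2.556759

2.5568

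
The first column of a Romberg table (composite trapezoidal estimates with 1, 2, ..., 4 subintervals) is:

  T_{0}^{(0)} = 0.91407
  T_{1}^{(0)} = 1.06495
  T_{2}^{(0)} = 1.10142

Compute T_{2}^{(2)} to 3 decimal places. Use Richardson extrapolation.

Richardson extrapolation on the trapezoidal column (denominator 4−1=3):
T_{1}^{(1)} = (4·1.06495 − 0.91407) / 3 = 1.11524
T_{2}^{(1)} = 1.10142 + (1.10142 − 1.06495)/3 = 1.11358
T_{2}^{(2)} = (16·1.11358 − 1.11524) / 15 = 1.11347
(Column j=1 coincides with Simpson's rule on the same nodes.)

1.113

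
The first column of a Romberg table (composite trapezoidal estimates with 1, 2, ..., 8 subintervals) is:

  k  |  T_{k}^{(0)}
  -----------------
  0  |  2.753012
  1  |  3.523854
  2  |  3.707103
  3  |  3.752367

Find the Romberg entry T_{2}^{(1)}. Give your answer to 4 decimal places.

Richardson extrapolation on the trapezoidal column (denominator 4−1=3):
T_{2}^{(1)} = 3.707103 + (3.707103 − 3.523854)/3 = 3.768186

3.7682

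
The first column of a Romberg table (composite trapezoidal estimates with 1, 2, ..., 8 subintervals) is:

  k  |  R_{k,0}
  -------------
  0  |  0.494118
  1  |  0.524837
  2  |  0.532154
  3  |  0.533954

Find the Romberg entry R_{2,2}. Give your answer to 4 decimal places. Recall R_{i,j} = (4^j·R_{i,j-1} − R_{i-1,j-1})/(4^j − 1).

Richardson extrapolation on the trapezoidal column (denominator 4−1=3):
R_{1,1} = 0.524837 + (0.524837 − 0.494118)/3 = 0.535077
R_{2,1} = (4·0.532154 − 0.524837) / 3 = 0.534593
R_{2,2} = (16·0.534593 − 0.535077) / 15 = 0.534561

0.5346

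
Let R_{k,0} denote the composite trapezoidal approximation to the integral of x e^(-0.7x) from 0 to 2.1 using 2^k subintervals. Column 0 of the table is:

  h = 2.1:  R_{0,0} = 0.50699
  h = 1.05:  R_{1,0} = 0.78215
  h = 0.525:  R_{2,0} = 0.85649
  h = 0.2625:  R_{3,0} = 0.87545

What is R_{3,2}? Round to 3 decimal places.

Richardson extrapolation on the trapezoidal column (denominator 4−1=3):
R_{2,1} = (4·0.85649 − 0.78215) / 3 = 0.88127
R_{3,1} = 0.87545 + (0.87545 − 0.85649)/3 = 0.88177
R_{3,2} = (16·0.88177 − 0.88127) / 15 = 0.88180
(Column j=1 coincides with Simpson's rule on the same nodes.)

0.882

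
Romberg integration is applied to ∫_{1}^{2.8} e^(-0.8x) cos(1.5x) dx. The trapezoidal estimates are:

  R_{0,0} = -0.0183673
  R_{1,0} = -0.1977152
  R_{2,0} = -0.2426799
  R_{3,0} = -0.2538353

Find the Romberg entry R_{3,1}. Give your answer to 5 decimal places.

Richardson extrapolation on the trapezoidal column (denominator 4−1=3):
R_{3,1} = (4·(-0.2538353) − (-0.2426799)) / 3 = -0.2575538

-0.25755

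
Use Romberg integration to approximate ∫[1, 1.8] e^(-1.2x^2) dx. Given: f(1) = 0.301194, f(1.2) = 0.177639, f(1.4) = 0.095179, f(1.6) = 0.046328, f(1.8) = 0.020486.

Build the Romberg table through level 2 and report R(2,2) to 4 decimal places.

0.0939

R(0,0) (trapezoid, 1 panel, h=0.8000): 0.128672
R(1,0) (trapezoid, 2 panels, h=0.4000): 0.102408
R(2,0) (trapezoid, 4 panels, h=0.2000): 0.095997
R(1,1) = 0.102408 + (0.102408 − 0.128672)/3 = 0.093653
R(2,1) = 0.095997 + (0.095997 − 0.102408)/3 = 0.093860
R(2,2) = 0.093860 + (0.093860 − 0.093653)/15 = 0.093874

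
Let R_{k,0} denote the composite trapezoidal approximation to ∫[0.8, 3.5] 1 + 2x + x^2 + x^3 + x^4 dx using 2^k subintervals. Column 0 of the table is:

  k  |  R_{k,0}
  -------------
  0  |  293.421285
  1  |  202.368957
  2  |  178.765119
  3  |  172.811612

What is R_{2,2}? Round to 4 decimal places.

170.8224

Richardson extrapolation on the trapezoidal column (denominator 4−1=3):
R_{1,1} = 202.368957 + (202.368957 − 293.421285)/3 = 172.018181
R_{2,1} = 178.765119 + (178.765119 − 202.368957)/3 = 170.897173
R_{2,2} = (16·170.897173 − 172.018181) / 15 = 170.822439
(Column j=1 coincides with Simpson's rule on the same nodes.)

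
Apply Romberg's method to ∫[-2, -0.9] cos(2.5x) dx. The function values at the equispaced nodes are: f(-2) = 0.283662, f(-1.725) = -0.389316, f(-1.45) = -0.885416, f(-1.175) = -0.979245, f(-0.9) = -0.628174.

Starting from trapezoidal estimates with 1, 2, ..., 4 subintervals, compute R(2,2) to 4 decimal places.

R(0,0) (trapezoid, 1 panel, h=1.1000): -0.189482
R(1,0) (trapezoid, 2 panels, h=0.5500): -0.581720
R(2,0) (trapezoid, 4 panels, h=0.2750): -0.667214
R(1,1) = -0.581720 + (-0.581720 − (-0.189482))/3 = -0.712466
R(2,1) = -0.667214 + (-0.667214 − (-0.581720))/3 = -0.695712
R(2,2) = -0.695712 + (-0.695712 − (-0.712466))/15 = -0.694595

-0.6946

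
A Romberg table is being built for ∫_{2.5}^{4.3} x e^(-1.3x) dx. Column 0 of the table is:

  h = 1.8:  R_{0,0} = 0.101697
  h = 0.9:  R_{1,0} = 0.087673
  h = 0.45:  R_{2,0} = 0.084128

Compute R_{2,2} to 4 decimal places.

R_{1,1} = 0.087673 + (0.087673 − 0.101697)/3 = 0.082998
R_{2,1} = (4·0.084128 − 0.087673) / 3 = 0.082946
R_{2,2} = 0.082946 + (0.082946 − 0.082998)/15 = 0.082943

0.0829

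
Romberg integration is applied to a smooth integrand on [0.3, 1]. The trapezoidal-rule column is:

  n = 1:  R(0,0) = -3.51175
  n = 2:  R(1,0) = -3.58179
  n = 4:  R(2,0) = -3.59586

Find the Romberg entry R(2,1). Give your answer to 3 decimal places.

Richardson extrapolation on the trapezoidal column (denominator 4−1=3):
R(2,1) = (4·(-3.59586) − (-3.58179)) / 3 = -3.60055

-3.601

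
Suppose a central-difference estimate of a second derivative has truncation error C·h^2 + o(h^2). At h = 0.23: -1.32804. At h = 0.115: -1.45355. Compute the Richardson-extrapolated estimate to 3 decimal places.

Extrapolated value = (4·A(h/2) − A(h)) / (4 − 1)
= (4·(-1.45355) − (-1.32804)) / 3
= -4.48616 / 3 = -1.49539

-1.495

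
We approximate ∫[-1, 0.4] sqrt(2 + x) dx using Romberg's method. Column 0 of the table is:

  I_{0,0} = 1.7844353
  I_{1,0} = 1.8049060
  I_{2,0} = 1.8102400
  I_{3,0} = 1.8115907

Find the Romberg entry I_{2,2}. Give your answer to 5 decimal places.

I_{1,1} = (4·1.8049060 − 1.7844353) / 3 = 1.8117296
I_{2,1} = (4·1.8102400 − 1.8049060) / 3 = 1.8120180
I_{2,2} = (16·1.8120180 − 1.8117296) / 15 = 1.8120372
(Column j=1 coincides with Simpson's rule on the same nodes.)

1.81204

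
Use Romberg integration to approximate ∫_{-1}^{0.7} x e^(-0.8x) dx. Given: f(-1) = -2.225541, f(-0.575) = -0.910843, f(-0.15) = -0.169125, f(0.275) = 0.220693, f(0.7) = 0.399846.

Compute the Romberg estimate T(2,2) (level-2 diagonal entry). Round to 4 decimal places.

T(0,0) (trapezoid, 1 panel, h=1.7000): -1.551841
T(1,0) (trapezoid, 2 panels, h=0.8500): -0.919677
T(2,0) (trapezoid, 4 panels, h=0.4250): -0.753152
T(1,1) = -0.919677 + (-0.919677 − (-1.551841))/3 = -0.708956
T(2,1) = -0.753152 + (-0.753152 − (-0.919677))/3 = -0.697644
T(2,2) = -0.697644 + (-0.697644 − (-0.708956))/15 = -0.696890

-0.6969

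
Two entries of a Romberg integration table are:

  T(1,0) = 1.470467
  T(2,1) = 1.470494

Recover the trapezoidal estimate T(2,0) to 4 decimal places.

1.4705

From T(2,1) = (4·T(2,0) − T(1,0))/3, solve for T(2,0):
4·T(2,0) = 3·1.470494 + 1.470467 = 5.881949
T(2,0) = 1.470487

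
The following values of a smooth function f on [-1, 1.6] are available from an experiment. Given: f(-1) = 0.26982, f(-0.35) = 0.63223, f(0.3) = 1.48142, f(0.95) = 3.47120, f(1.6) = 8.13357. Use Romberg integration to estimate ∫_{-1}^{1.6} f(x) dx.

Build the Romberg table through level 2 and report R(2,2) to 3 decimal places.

R(0,0) (trapezoid, 1 panel, h=2.6000): 10.92441
R(1,0) (trapezoid, 2 panels, h=1.3000): 7.38805
R(2,0) (trapezoid, 4 panels, h=0.6500): 6.36125
R(1,1) = 7.38805 + (7.38805 − 10.92441)/3 = 6.20926
R(2,1) = 6.36125 + (6.36125 − 7.38805)/3 = 6.01898
R(2,2) = 6.01898 + (6.01898 − 6.20926)/15 = 6.00629

6.006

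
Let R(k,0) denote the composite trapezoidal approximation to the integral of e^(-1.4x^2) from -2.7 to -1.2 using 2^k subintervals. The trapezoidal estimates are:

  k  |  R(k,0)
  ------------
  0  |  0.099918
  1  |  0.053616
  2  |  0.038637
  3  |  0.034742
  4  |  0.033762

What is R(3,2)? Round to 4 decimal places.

0.0334

Richardson extrapolation on the trapezoidal column (denominator 4−1=3):
R(2,1) = 0.038637 + (0.038637 − 0.053616)/3 = 0.033644
R(3,1) = 0.034742 + (0.034742 − 0.038637)/3 = 0.033444
R(3,2) = (16·0.033444 − 0.033644) / 15 = 0.033431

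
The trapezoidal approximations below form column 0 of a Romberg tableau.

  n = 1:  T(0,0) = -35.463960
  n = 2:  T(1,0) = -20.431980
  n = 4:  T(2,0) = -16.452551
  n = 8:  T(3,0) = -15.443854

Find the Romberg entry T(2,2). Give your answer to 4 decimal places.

T(1,1) = -20.431980 + (-20.431980 − (-35.463960))/3 = -15.421320
T(2,1) = -16.452551 + (-16.452551 − (-20.431980))/3 = -15.126075
T(2,2) = -15.126075 + (-15.126075 − (-15.421320))/15 = -15.106392

-15.1064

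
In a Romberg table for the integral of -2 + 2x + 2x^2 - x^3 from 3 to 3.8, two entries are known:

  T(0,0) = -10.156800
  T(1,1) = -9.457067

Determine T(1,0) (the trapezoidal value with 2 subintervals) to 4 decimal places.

From T(1,1) = (4·T(1,0) − T(0,0))/3, solve for T(1,0):
4·T(1,0) = 3·(-9.457067) + (-10.156800) = -38.528001
T(1,0) = -9.632000

-9.6320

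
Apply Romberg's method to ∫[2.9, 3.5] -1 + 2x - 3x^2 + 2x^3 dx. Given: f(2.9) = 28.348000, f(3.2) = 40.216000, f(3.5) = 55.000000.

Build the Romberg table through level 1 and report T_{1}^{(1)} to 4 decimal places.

24.4212

T_{0}^{(0)} (trapezoid, 1 panel, h=0.6000): 25.004400
T_{1}^{(0)} (trapezoid, 2 panels, h=0.3000): 24.567000
T_{1}^{(1)} = 24.567000 + (24.567000 − 25.004400)/3 = 24.421200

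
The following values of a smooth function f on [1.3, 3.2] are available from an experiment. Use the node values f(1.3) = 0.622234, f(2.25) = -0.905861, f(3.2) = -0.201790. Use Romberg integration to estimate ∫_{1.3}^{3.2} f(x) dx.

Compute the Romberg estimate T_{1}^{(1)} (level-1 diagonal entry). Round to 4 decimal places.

T_{0}^{(0)} (trapezoid, 1 panel, h=1.9000): 0.399422
T_{1}^{(0)} (trapezoid, 2 panels, h=0.9500): -0.660857
T_{1}^{(1)} = -0.660857 + (-0.660857 − 0.399422)/3 = -1.014283

-1.0143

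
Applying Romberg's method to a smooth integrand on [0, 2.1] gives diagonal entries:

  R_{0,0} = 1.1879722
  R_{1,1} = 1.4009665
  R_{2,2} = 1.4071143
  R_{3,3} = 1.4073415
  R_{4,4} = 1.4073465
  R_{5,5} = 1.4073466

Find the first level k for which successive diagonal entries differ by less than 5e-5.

|R_{1,1} − R_{0,0}| = 0.2129943 ≥ 5e-5
|R_{2,2} − R_{1,1}| = 0.0061478 ≥ 5e-5
|R_{3,3} − R_{2,2}| = 0.0002272 ≥ 5e-5
|R_{4,4} − R_{3,3}| = 0.0000050 < 5e-5

k = 4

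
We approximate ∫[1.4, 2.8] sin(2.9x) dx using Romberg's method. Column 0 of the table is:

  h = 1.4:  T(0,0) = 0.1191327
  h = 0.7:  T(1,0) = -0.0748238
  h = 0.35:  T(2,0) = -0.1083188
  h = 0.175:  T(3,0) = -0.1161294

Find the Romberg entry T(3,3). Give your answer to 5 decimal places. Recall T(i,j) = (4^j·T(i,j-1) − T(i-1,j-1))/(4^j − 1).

-0.11869

Richardson extrapolation on the trapezoidal column (denominator 4−1=3):
T(1,1) = (4·(-0.0748238) − 0.1191327) / 3 = -0.1394760
T(2,1) = -0.1083188 + (-0.1083188 − (-0.0748238))/3 = -0.1194838
T(3,1) = -0.1161294 + (-0.1161294 − (-0.1083188))/3 = -0.1187329
T(2,2) = (16·(-0.1194838) − (-0.1394760)) / 15 = -0.1181510
T(3,2) = -0.1187329 + (-0.1187329 − (-0.1194838))/15 = -0.1186828
T(3,3) = (64·(-0.1186828) − (-0.1181510)) / 63 = -0.1186912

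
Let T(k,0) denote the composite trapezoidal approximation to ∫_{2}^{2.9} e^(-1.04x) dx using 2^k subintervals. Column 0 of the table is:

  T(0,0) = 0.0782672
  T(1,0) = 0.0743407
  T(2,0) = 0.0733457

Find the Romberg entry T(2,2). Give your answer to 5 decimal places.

0.07301

T(1,1) = (4·0.0743407 − 0.0782672) / 3 = 0.0730319
T(2,1) = (4·0.0733457 − 0.0743407) / 3 = 0.0730140
T(2,2) = 0.0730140 + (0.0730140 − 0.0730319)/15 = 0.0730128
(Column j=1 coincides with Simpson's rule on the same nodes.)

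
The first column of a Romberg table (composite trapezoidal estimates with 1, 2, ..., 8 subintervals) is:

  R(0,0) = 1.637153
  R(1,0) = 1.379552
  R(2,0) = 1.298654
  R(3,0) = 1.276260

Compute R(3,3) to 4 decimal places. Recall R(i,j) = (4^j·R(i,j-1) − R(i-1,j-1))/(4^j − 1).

1.2686

Richardson extrapolation on the trapezoidal column (denominator 4−1=3):
R(1,1) = 1.379552 + (1.379552 − 1.637153)/3 = 1.293685
R(2,1) = 1.298654 + (1.298654 − 1.379552)/3 = 1.271688
R(3,1) = 1.276260 + (1.276260 − 1.298654)/3 = 1.268795
R(2,2) = 1.271688 + (1.271688 − 1.293685)/15 = 1.270222
R(3,2) = (16·1.268795 − 1.271688) / 15 = 1.268602
R(3,3) = (64·1.268602 − 1.270222) / 63 = 1.268576
(Column j=1 coincides with Simpson's rule on the same nodes.)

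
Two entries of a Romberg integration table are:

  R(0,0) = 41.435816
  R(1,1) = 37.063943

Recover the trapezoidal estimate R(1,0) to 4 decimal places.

From R(1,1) = (4·R(1,0) − R(0,0))/3, solve for R(1,0):
4·R(1,0) = 3·37.063943 + 41.435816 = 152.627645
R(1,0) = 38.156911

38.1569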